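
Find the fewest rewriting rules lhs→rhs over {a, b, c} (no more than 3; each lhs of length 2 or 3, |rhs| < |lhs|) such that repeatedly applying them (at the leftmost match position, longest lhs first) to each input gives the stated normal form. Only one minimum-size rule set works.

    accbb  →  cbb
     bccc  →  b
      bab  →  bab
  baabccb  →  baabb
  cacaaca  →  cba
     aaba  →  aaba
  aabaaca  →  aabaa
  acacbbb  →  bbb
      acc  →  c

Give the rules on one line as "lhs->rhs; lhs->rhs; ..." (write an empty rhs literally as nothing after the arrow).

ac->; bc->b; caa->cb

  | accbb => cbb
  | bccc => bcc => bc => b
  | bab
  | baabccb => baabcb => baabb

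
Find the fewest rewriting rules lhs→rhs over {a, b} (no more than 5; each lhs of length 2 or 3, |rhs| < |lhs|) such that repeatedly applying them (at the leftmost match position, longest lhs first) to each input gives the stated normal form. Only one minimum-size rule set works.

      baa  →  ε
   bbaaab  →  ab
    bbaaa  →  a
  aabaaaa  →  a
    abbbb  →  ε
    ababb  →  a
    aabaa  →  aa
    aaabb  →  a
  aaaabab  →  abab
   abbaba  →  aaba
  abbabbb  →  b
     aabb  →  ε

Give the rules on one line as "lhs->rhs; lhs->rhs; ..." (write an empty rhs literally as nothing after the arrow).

  | baa => ε
  | bbaaab => bbaab => bbab => bbb => ab
  | bbaaa => bbaa => bba => bb => a
  | aabaaaa => aaaa => a

aaa->; baa->; bb->a; bba->bb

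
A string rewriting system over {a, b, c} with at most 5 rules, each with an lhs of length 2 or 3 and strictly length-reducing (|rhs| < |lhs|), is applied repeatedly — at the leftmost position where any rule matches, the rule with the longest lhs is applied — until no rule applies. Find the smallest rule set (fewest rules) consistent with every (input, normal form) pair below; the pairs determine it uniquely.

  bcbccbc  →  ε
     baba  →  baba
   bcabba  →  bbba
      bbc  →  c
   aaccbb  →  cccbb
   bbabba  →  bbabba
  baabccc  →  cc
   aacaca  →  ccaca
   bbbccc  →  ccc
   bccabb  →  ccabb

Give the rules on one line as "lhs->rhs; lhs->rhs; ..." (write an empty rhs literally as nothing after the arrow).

  | bcbccbc => cbccbc => cbc => ε
  | baba
  | bcabba => bbba
  | bbc => bc => c

aa->c; bc->c; bca->b; cbc->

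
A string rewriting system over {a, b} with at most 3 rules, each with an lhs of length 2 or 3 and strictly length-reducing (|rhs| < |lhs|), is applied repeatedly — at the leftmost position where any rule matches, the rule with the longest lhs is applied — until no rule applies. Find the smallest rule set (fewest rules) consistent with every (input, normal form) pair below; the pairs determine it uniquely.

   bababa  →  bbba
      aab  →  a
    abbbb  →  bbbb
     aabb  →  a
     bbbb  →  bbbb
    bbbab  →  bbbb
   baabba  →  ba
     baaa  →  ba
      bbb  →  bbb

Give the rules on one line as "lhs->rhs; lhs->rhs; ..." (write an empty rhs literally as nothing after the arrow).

  | bababa => bbaba => bbba
  | aab => aa => a
  | abbbb => bbbb
  | aabb => aab => aa => a

aa->a; aab->aa; ab->b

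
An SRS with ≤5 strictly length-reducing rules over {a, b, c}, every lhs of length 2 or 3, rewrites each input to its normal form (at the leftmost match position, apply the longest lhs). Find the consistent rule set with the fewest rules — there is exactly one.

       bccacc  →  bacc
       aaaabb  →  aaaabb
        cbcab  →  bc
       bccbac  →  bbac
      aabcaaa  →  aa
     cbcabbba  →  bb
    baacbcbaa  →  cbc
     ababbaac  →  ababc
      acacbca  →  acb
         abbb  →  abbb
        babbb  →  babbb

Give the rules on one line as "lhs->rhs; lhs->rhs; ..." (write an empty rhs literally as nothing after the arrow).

  | bccacc => bacc
  | aaaabb
  | cbcab => cbb => bc
  | bccbac => bbac

baa->; bcc->b; ca->; cbb->bc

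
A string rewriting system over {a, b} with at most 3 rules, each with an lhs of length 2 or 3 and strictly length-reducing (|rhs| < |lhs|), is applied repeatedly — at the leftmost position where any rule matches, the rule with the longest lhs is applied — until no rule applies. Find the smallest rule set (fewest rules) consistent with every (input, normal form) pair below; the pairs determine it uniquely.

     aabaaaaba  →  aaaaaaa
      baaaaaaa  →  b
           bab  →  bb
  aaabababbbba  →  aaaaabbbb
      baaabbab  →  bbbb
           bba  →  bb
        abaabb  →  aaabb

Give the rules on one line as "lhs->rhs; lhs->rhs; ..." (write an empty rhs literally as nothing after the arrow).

aba->aa; ba->b

  | aabaaaaba => aaaaaaba => aaaaaaa
  | baaaaaaa => baaaaaa => baaaaa => baaaa => baaa => baa => ba => b
  | bab => bb
  | aaabababbbba => aaaababbbba => aaaaabbbba => aaaaabbbb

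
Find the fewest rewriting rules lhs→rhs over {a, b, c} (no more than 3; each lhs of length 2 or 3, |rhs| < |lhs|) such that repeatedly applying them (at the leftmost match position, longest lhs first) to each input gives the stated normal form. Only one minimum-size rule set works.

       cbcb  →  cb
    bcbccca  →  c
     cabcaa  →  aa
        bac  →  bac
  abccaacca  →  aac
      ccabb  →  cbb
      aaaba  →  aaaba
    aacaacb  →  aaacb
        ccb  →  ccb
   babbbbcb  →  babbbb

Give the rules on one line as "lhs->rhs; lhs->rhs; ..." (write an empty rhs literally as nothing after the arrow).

  | cbcb => cb
  | bcbccca => bccca => cca => c
  | cabcaa => bcaa => aa
  | bac

bc->; ca->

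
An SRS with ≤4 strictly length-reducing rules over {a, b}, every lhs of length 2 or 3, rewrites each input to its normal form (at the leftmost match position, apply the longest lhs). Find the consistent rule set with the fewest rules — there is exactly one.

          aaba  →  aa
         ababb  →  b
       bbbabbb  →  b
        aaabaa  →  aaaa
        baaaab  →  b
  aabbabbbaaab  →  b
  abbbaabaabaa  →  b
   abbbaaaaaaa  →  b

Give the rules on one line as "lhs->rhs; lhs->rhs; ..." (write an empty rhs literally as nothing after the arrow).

ab->; ba->b; bb->b

  | aaba => aa
  | ababb => abb => b
  | bbbabbb => bbabbb => babbb => bbbb => bbb => bb => b
  | aaabaa => aaaa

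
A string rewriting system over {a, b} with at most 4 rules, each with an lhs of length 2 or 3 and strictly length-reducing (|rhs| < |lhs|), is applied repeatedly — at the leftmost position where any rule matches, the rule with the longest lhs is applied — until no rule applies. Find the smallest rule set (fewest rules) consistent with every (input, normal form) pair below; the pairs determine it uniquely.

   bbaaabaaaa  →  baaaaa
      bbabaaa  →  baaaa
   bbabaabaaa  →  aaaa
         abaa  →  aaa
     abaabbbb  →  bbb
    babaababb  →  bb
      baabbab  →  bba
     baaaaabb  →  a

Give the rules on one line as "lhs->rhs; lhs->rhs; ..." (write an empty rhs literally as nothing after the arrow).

  | bbaaabaaaa => bbabaaaa => baaaaa
  | bbabaaa => baaaa
  | bbabaabaaa => baaabaaa => babaaa => aaaa
  | abaa => aaa

aab->b; ab->a; abb->b; bab->a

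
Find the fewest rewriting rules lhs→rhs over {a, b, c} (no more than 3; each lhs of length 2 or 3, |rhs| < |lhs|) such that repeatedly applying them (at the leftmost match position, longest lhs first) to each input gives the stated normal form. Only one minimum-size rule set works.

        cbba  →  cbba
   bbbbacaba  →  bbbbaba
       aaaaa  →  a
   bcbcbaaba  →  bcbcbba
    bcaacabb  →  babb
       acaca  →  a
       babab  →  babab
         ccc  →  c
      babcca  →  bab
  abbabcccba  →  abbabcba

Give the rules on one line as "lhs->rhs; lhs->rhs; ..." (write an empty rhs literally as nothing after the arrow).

aa->; ca->; cc->c

  | cbba
  | bbbbacaba => bbbbaba
  | aaaaa => aaa => a
  | bcbcbaaba => bcbcbba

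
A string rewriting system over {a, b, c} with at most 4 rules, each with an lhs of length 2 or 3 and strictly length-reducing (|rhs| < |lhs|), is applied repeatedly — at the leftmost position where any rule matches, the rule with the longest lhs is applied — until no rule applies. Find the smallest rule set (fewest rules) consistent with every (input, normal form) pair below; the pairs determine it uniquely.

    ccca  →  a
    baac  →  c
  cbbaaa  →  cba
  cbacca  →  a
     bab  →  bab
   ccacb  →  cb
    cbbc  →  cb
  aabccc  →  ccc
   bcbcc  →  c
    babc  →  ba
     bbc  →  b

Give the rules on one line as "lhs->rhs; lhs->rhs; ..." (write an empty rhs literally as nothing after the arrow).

aa->c; ac->c; bc->; ca->a

  | ccca => cca => ca => a
  | baac => bcc => c
  | cbbaaa => cbbca => cba
  | cbacca => cbcca => cca => ca => a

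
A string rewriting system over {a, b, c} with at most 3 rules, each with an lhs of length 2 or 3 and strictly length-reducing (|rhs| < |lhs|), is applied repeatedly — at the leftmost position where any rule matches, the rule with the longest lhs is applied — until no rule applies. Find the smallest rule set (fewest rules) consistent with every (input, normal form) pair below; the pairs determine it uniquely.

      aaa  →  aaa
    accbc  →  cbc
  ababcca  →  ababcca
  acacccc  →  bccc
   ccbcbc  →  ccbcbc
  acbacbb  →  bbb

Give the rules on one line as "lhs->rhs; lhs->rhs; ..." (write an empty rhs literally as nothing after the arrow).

  | aaa
  | accbc => cbc
  | ababcca
  | acacccc => bacccc => bccc

ac->; aca->ba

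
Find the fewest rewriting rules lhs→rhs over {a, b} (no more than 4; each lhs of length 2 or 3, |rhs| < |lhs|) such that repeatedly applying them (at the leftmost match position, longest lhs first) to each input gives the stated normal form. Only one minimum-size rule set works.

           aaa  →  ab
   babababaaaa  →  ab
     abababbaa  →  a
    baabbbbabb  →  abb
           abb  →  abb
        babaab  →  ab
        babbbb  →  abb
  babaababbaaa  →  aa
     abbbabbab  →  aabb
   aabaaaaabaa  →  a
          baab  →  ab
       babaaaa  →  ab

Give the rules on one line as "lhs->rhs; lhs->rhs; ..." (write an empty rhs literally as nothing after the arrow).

aaa->ab; ba->; bbb->ab

  | aaa => ab
  | babababaaaa => bababaaaa => babaaaa => baaaa => aaa => ab
  | abababbaa => ababbaa => abbaa => aba => a
  | baabbbbabb => abbbbabb => aabbabb => aabbb => aaab => abb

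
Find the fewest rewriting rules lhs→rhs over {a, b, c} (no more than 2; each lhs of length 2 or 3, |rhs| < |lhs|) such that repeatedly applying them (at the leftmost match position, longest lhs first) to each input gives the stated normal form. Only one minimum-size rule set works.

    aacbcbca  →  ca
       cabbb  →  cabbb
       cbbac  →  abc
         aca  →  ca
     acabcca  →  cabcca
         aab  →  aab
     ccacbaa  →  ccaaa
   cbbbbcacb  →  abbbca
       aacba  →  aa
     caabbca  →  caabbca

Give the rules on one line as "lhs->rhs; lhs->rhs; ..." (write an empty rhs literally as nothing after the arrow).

  | aacbcbca => acbcbca => cbcbca => acbca => cbca => aca => ca
  | cabbb
  | cbbac => abac => abc
  | aca => ca

ac->c; cb->a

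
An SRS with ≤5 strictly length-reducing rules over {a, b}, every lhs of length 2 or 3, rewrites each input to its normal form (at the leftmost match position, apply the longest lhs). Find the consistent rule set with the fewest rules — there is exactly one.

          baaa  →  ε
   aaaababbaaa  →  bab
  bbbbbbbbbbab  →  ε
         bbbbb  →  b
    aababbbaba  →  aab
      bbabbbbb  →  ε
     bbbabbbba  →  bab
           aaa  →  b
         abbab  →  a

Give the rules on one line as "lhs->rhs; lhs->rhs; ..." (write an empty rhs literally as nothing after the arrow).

  | baaa => bb => ε
  | aaaababbaaa => bababbaaa => babbbaaa => babaaa => babaa => baba => bab
  | bbbbbbbbbbab => bbbbbbbbab => bbbbbbab => bbbbab => bbab => bb => ε
  | bbbbb => bbb => b

aaa->b; aba->ab; bb->; bba->b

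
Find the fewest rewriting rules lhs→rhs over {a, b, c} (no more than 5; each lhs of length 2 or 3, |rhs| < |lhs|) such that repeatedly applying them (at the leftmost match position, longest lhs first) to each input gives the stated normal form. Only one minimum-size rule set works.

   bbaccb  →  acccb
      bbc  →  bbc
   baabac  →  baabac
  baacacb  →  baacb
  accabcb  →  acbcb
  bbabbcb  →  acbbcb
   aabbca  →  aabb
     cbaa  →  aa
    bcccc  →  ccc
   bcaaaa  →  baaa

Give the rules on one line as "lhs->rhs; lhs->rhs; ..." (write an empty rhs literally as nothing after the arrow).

  | bbaccb => acccb
  | bbc
  | baabac
  | baacacb => baacb

bba->ac; bcc->c; ca->; cba->a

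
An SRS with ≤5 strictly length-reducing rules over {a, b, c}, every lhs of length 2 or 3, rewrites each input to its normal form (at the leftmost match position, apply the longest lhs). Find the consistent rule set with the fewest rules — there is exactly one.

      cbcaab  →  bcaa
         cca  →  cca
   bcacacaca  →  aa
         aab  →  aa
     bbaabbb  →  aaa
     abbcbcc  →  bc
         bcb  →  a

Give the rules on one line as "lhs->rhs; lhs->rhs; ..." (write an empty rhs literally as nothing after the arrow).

  | cbcaab => bcaab => bcaa
  | cca
  | bcacacaca => bcbacaca => bbacaca => aacaca => abaca => aaca => aba => aa
  | aab => aa

ab->a; ac->b; bb->a; cb->b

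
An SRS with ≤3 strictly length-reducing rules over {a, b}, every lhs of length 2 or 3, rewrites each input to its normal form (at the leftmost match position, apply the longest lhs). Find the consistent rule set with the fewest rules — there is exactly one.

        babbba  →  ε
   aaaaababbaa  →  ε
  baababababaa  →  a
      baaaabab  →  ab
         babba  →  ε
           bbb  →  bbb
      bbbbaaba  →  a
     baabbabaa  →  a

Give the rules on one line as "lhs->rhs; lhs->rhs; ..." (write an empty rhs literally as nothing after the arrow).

  | babbba => abbba => abba => aba => aa => ε
  | aaaaababbaa => aaababbaa => ababbaa => aabbaa => bbaa => baa => aa => ε
  | baababababaa => aababababaa => babababaa => abababaa => aababaa => babaa => abaa => aaa => a
  | baaaabab => aaaabab => aabab => bab => ab

aa->; ba->a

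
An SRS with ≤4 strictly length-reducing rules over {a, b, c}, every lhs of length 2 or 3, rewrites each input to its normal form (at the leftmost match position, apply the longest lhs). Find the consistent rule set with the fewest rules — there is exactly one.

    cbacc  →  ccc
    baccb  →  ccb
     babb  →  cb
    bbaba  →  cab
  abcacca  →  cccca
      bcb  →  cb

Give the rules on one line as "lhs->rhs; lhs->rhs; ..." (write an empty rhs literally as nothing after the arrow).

aca->cc; ba->b; bb->c; bc->c

  | cbacc => cbcc => ccc
  | baccb => bccb => ccb
  | babb => bbb => cb
  | bbaba => caba => cab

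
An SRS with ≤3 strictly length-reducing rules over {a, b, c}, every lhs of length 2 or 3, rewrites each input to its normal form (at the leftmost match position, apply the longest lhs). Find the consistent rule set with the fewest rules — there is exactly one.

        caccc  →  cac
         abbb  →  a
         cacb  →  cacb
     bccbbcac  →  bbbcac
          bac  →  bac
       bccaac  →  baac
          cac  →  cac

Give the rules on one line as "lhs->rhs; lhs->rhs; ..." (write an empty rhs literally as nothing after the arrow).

  | caccc => cac
  | abbb => abb => ab => a
  | cacb
  | bccbbcac => bbbcac

ab->a; cc->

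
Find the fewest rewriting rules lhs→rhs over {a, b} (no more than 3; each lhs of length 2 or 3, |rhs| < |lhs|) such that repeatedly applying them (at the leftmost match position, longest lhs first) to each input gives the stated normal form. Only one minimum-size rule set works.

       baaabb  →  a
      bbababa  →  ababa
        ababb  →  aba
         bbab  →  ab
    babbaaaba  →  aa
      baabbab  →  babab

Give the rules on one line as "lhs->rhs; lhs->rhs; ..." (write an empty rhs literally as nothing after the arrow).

  | baaabb => bbabb => abb => a
  | bbababa => ababa
  | ababb => aba
  | bbab => ab

aaa->ba; aab->a; bb->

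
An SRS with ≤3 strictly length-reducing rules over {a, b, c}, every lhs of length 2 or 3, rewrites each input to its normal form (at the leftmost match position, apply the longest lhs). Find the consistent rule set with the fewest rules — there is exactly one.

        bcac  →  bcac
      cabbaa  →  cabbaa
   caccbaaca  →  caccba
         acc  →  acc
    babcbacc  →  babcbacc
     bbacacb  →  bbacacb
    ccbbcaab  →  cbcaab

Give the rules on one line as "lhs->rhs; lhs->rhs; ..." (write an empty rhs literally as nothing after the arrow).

  | bcac
  | cabbaa
  | caccbaaca => caccba
  | acc

aac->; cbb->b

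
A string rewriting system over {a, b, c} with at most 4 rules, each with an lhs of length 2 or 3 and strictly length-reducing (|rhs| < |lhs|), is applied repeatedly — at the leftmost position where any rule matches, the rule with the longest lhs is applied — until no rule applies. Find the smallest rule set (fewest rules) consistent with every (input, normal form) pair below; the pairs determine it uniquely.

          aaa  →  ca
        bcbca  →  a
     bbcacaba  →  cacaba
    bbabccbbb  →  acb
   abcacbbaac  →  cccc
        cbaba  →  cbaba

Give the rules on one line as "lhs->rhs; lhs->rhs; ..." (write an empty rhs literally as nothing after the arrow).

  | aaa => ca
  | bcbca => bca => a
  | bbcacaba => cacaba
  | bbabccbbb => abccbbb => acbbb => acb

aa->c; bb->; bc->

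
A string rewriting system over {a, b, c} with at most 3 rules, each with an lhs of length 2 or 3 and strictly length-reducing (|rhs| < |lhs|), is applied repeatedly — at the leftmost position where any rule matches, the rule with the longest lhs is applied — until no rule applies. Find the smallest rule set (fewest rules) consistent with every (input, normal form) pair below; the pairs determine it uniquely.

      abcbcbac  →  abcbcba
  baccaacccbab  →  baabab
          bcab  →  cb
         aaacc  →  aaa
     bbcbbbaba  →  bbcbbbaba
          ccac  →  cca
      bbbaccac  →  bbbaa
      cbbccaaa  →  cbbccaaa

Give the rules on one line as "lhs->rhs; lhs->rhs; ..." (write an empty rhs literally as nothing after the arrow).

  | abcbcbac => abcbcba
  | baccaacccbab => bacaacccbab => baaacccbab => baaaccbab => baaacbab => baabab
  | bcab => cb
  | aaacc => aaac => aaa

ac->a; acb->b; bca->c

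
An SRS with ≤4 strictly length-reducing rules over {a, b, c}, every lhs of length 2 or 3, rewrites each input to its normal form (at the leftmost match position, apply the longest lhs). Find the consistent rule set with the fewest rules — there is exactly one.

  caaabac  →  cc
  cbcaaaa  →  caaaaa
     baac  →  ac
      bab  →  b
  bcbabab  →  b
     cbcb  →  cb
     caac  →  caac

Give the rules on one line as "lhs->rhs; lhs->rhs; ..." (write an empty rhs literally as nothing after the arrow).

  | caaabac => caabac => cabac => cbac => cc
  | cbcaaaa => caaaaa
  | baac => ac
  | bab => b

ab->b; ba->; bc->a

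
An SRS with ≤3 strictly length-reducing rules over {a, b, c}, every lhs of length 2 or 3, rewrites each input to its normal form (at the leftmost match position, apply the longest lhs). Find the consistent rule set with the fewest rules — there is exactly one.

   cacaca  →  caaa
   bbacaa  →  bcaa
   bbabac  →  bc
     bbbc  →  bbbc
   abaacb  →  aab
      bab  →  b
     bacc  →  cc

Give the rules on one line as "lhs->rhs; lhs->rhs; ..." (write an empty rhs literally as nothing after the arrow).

  | cacaca => caaca => caaa
  | bbacaa => bcaa
  | bbabac => bbac => bc
  | bbbc

ac->a; ba->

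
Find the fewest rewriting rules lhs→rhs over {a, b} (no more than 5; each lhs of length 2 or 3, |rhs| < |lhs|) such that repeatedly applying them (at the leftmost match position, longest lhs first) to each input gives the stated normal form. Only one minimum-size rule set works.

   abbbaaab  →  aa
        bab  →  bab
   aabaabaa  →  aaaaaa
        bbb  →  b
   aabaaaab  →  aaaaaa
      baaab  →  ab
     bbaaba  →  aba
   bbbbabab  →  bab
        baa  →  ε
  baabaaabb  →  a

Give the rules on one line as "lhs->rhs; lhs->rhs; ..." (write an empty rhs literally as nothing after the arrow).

aab->aa; baa->; bb->; bba->

  | abbbaaab => abaaab => aab => aa
  | bab
  | aabaabaa => aaaabaa => aaaaaa
  | bbb => b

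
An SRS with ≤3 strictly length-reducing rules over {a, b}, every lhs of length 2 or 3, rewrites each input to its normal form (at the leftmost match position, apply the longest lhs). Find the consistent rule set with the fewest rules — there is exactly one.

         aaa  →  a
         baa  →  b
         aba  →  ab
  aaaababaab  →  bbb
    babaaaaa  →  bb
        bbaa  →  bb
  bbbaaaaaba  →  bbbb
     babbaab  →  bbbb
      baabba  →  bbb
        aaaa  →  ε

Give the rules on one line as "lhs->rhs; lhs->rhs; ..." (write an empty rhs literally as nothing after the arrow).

aa->; ba->b

  | aaa => a
  | baa => ba => b
  | aba => ab
  | aaaababaab => aababaab => babaab => bbaab => bbab => bbb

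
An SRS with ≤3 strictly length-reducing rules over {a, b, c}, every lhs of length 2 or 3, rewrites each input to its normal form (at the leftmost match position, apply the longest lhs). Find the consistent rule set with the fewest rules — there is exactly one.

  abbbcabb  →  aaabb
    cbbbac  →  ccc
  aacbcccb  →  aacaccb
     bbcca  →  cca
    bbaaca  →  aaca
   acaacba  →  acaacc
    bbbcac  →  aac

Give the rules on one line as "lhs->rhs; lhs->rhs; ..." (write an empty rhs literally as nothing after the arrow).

  | abbbcabb => abbaabb => abcabb => aaabb
  | cbbbac => cbbcc => cbac => ccc
  | aacbcccb => aacaccb
  | bbcca => baca => cca

ba->c; bc->a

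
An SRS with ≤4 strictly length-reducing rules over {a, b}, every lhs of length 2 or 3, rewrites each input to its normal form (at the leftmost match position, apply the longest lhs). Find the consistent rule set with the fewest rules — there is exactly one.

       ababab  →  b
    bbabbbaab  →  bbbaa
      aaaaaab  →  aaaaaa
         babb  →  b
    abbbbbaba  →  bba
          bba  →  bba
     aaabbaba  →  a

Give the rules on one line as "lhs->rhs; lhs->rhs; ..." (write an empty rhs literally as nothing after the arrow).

  | ababab => bbab => b
  | bbabbbaab => bbbaab => bbbaa
  | aaaaaab => aaaaaa
  | babb => b

ab->a; aba->b; bab->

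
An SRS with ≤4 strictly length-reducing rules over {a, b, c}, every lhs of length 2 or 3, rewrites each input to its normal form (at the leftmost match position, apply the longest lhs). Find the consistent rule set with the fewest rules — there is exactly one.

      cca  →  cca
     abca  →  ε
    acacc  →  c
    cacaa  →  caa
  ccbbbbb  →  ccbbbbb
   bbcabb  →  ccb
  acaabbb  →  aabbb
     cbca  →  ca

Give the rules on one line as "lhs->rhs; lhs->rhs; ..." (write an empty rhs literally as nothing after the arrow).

ac->; bca->c; bcb->cc; cbc->c

  | cca
  | abca => ac => ε
  | acacc => acc => c
  | cacaa => caa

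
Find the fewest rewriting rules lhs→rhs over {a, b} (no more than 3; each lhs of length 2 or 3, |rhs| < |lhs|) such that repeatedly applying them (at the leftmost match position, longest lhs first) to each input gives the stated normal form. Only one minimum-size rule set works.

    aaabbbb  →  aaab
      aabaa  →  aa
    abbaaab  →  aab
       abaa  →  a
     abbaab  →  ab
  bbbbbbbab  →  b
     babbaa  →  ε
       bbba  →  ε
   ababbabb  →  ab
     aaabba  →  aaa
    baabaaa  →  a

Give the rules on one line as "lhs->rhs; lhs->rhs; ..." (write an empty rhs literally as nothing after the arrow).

  | aaabbbb => aaabbb => aaabb => aaab
  | aabaa => aa
  | abbaaab => abaaab => aab
  | abaa => a

ba->; baa->; bb->b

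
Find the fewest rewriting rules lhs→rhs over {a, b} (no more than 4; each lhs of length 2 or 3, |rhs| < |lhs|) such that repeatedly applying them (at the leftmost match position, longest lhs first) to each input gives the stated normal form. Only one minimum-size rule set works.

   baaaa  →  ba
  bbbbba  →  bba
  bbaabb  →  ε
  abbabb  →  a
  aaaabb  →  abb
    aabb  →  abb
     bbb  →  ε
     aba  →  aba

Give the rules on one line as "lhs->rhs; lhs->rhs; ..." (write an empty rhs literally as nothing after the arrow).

  | baaaa => baaa => baa => ba
  | bbbbba => bba
  | bbaabb => bbabb => bbb => ε
  | abbabb => abbb => a

aa->a; bab->b; bbb->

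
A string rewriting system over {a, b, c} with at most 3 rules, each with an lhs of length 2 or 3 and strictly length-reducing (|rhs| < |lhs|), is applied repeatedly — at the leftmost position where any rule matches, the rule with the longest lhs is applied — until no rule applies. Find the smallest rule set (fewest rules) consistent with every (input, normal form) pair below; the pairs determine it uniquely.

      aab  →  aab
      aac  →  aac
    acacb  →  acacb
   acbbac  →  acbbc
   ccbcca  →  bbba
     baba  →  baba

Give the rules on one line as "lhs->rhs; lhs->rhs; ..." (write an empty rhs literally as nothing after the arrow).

bac->bc; cc->b

  | aab
  | aac
  | acacb
  | acbbac => acbbc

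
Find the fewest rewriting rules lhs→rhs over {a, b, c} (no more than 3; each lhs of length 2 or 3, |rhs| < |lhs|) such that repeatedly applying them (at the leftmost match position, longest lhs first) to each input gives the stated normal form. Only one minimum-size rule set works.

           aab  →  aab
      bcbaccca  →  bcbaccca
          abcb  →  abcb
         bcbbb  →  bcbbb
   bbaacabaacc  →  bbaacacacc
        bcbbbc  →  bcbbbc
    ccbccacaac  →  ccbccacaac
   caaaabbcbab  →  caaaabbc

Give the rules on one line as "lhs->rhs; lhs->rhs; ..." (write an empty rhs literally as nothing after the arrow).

  | aab
  | bcbaccca
  | abcb
  | bcbbb

aba->ac; bab->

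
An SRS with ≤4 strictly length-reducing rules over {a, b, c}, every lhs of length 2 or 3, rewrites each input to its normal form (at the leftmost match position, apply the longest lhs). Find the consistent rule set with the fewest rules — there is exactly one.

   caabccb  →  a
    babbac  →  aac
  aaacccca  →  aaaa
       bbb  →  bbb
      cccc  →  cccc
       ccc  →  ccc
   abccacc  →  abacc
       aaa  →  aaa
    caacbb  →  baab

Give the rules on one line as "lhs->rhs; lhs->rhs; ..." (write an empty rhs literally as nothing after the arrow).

  | caabccb => babccb => cccb => cca => cb => a
  | babbac => cbac => aac
  | aaacccca => aaacccb => aaacca => aaacb => aaaa
  | bbb

bab->c; ca->b; cb->a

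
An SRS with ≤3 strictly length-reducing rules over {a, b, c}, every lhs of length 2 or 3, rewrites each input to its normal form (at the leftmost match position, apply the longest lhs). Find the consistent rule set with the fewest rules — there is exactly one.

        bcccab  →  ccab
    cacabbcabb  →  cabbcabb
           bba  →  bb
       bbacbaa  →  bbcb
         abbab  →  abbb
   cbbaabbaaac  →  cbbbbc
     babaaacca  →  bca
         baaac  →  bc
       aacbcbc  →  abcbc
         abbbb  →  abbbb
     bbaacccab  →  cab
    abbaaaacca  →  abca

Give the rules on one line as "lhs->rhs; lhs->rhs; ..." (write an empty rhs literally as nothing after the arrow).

  | bcccab => ccab
  | cacabbcabb => cabbcabb
  | bba => bb
  | bbacbaa => bbcbaa => bbcba => bbcb

ac->; ba->b; bcc->c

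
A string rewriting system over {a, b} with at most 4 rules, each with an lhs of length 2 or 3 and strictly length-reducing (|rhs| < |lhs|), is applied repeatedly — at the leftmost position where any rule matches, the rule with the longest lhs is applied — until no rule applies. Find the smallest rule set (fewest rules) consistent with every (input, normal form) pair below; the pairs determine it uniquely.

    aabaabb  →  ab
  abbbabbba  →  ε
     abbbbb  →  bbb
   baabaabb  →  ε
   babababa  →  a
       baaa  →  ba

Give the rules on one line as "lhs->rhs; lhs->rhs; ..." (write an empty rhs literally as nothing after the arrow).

  | aabaabb => abaabb => ababb => ab
  | abbbabbba => babbba => bba => ε
  | abbbbb => bbb
  | baabaabb => babaabb => aabb => abb => ε

aa->a; abb->; bab->; bba->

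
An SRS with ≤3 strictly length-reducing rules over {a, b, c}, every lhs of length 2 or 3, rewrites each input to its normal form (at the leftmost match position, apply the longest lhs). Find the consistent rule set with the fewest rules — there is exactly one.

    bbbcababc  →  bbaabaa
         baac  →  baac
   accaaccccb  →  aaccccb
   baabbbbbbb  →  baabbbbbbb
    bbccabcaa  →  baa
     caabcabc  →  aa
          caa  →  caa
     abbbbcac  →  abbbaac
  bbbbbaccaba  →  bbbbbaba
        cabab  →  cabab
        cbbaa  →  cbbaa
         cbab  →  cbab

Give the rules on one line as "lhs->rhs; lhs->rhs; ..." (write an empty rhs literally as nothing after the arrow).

aaa->ca; bc->a; cca->

  | bbbcababc => bbaababc => bbaabaa
  | baac
  | accaaccccb => aaccccb
  | baabbbbbbb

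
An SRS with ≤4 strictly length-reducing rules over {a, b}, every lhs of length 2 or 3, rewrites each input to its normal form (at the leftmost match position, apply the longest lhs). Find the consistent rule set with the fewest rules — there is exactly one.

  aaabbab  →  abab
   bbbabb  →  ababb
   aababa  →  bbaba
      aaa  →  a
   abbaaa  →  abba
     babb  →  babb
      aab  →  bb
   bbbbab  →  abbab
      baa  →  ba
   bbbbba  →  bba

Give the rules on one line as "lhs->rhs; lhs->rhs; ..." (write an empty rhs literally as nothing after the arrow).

  | aaabbab => aabbab => bbbab => abab
  | bbbabb => ababb
  | aababa => bbaba
  | aaa => aa => a

aa->a; aab->bb; bbb->ab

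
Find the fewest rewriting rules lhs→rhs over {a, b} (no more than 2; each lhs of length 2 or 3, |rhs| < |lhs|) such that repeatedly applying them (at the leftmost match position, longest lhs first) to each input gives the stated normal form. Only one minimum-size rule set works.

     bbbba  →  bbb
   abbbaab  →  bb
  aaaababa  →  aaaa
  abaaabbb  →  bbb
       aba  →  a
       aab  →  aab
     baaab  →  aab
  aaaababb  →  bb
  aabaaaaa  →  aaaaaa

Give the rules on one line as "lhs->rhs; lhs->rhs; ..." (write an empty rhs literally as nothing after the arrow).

  | bbbba => bbb
  | abbbaab => bbbaab => bbab => bb
  | aaaababa => aaaaba => aaaa
  | abaaabbb => aaabbb => aabbb => abbb => bbb

abb->bb; ba->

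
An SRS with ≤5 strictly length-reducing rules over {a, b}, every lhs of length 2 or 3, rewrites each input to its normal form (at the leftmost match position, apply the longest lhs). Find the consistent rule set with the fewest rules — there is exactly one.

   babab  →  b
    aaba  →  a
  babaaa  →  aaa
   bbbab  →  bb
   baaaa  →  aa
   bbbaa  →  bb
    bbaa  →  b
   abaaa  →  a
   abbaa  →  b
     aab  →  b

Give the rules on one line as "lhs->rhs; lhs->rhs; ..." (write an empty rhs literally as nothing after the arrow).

  | babab => ab => b
  | aaba => aba => ba => a
  | babaaa => aaa
  | bbbab => bb

ab->b; ba->a; baa->; bab->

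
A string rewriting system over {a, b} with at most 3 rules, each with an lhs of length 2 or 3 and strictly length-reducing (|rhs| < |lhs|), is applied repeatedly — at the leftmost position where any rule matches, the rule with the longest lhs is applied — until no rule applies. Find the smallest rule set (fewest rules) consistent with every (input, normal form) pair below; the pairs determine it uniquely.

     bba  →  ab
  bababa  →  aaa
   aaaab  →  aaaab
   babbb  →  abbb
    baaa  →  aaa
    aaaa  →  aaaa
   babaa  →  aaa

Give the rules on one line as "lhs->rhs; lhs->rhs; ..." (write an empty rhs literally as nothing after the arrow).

ba->a; bba->ab

  | bba => ab
  | bababa => ababa => aaba => aaa
  | aaaab
  | babbb => abbb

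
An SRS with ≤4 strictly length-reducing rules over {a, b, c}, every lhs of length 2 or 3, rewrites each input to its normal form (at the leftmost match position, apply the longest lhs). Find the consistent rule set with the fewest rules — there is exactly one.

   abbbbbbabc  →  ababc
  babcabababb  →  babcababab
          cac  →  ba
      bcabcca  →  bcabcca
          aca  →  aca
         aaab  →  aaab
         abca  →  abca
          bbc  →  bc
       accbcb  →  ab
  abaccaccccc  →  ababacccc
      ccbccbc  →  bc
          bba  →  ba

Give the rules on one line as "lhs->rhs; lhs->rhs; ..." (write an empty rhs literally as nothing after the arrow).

bb->b; cac->ba; cb->b

  | abbbbbbabc => abbbbbabc => abbbbabc => abbbabc => abbabc => ababc
  | babcabababb => babcababab
  | cac => ba
  | bcabcca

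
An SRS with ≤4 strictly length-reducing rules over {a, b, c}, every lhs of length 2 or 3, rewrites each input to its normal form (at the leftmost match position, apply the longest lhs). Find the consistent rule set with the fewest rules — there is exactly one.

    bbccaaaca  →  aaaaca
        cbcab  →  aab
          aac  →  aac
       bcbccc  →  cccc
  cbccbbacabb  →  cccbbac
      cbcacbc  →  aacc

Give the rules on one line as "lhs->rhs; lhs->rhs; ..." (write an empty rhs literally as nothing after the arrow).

abb->; bc->c; cca->aa

  | bbccaaaca => bccaaaca => ccaaaca => aaaaca
  | cbcab => ccab => aab
  | aac
  | bcbccc => cbccc => cccc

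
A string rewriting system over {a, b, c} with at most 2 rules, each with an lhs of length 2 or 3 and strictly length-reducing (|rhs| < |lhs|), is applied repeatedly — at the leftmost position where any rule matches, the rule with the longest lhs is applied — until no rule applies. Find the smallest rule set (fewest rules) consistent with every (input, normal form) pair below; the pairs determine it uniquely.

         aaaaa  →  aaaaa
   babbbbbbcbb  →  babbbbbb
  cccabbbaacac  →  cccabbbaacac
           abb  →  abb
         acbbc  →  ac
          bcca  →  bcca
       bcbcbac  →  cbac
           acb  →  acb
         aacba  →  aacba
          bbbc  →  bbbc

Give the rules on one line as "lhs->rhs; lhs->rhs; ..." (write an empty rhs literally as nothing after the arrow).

  | aaaaa
  | babbbbbbcbb => babbbbbb
  | cccabbbaacac
  | abb

bcb->; cbb->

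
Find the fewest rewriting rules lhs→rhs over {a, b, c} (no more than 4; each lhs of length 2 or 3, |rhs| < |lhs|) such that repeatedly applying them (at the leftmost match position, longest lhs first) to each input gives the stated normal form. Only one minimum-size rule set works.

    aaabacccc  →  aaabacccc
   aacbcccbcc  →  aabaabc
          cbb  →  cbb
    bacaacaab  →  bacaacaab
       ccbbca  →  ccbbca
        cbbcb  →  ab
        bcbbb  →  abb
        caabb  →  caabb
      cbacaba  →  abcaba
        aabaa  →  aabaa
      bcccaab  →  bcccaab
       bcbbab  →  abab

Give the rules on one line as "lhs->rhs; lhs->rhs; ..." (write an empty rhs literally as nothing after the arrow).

  | aaabacccc
  | aacbcccbcc => aabaccbcc => aabacbac => aabaabc
  | cbb
  | bacaacaab

bcb->a; cba->ab; cbc->ba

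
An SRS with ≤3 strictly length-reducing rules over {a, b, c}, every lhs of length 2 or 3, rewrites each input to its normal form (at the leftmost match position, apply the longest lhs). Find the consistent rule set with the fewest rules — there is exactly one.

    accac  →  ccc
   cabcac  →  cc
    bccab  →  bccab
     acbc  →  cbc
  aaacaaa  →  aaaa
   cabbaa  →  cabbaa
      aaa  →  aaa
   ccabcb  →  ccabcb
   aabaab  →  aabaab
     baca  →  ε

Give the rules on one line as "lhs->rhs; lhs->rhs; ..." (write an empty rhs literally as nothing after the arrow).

aac->; ac->c; bca->

  | accac => ccac => ccc
  | cabcac => cac => cc
  | bccab
  | acbc => cbc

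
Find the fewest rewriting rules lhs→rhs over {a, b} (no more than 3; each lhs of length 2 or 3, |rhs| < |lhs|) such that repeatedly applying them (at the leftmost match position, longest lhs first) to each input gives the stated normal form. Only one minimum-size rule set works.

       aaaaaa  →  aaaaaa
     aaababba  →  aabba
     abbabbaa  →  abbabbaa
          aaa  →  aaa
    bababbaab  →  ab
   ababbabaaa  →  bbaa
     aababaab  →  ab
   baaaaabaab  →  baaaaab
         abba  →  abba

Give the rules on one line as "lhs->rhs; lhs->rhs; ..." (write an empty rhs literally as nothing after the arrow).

  | aaaaaa
  | aaababba => aabba
  | abbabbaa
  | aaa

aba->; bbb->ab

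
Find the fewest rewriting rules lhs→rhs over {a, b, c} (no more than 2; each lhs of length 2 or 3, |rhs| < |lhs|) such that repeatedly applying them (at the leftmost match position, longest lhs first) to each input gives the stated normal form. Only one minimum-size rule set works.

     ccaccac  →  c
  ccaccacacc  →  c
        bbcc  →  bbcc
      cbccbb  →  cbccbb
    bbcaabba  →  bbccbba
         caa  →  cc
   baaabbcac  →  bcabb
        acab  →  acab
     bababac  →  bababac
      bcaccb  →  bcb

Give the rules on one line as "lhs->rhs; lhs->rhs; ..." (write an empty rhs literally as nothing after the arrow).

  | ccaccac => ccac => c
  | ccaccacacc => ccacacc => cacc => c
  | bbcc
  | cbccbb

aa->c; cac->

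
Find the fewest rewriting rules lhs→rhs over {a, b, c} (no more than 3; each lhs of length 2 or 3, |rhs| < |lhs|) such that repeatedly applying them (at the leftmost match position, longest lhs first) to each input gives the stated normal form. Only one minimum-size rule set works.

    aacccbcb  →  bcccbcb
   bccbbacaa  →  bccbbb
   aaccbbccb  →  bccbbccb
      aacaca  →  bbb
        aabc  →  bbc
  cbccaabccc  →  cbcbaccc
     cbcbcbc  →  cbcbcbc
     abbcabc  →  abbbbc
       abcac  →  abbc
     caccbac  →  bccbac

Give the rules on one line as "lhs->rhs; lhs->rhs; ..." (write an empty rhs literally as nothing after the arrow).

aa->b; bab->ba; ca->b

  | aacccbcb => bcccbcb
  | bccbbacaa => bccbbaba => bccbbaa => bccbbb
  | aaccbbccb => bccbbccb
  | aacaca => bcaca => bbca => bbb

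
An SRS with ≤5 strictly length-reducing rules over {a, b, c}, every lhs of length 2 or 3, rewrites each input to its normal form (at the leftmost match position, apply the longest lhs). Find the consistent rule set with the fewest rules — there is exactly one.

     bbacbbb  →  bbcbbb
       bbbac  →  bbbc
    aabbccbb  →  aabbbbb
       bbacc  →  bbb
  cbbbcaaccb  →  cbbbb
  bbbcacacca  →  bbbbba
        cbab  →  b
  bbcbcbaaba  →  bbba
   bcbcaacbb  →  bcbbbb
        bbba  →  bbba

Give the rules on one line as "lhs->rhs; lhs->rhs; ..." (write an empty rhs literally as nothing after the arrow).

  | bbacbbb => bbcbbb
  | bbbac => bbbc
  | aabbccbb => aabbbbb
  | bbacc => bbcc => bbb

ac->c; cba->; cc->b; ccc->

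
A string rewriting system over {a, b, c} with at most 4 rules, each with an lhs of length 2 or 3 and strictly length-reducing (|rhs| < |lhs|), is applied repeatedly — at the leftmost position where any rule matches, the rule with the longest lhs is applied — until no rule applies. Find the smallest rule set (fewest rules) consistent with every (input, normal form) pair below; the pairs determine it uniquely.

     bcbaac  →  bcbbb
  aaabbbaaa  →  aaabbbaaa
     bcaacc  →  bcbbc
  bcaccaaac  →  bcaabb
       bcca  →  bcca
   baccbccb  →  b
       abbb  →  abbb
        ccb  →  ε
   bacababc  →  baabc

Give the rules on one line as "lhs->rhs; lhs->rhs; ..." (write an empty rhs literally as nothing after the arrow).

  | bcbaac => bcbbb
  | aaabbbaaa
  | bcaacc => bcbbc
  | bcaccaaac => bcacaaac => bcaaaac => bcaabb

aac->bb; ac->a; bab->b; ccb->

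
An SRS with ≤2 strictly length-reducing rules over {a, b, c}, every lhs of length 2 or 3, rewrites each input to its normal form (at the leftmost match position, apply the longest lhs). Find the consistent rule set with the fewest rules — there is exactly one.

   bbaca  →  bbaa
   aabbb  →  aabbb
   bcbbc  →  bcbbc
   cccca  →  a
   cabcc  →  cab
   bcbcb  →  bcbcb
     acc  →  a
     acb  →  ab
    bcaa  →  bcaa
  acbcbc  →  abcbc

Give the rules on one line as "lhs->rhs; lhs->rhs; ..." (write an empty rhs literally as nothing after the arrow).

  | bbaca => bbaa
  | aabbb
  | bcbbc
  | cccca => cca => a

ac->a; cc->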